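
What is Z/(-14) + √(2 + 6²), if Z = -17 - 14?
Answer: 31/14 + √38 ≈ 8.3787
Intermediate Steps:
Z = -31
Z/(-14) + √(2 + 6²) = -31/(-14) + √(2 + 6²) = -31*(-1/14) + √(2 + 36) = 31/14 + √38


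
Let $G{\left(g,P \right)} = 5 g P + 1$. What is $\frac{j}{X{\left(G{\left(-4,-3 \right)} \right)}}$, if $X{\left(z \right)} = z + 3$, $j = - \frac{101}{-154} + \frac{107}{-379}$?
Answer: $\frac{21801}{3735424} \approx 0.0058363$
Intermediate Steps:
$G{\left(g,P \right)} = 1 + 5 P g$ ($G{\left(g,P \right)} = 5 P g + 1 = 1 + 5 P g$)
$j = \frac{21801}{58366}$ ($j = \left(-101\right) \left(- \frac{1}{154}\right) + 107 \left(- \frac{1}{379}\right) = \frac{101}{154} - \frac{107}{379} = \frac{21801}{58366} \approx 0.37352$)
$X{\left(z \right)} = 3 + z$
$\frac{j}{X{\left(G{\left(-4,-3 \right)} \right)}} = \frac{21801}{58366 \left(3 + \left(1 + 5 \left(-3\right) \left(-4\right)\right)\right)} = \frac{21801}{58366 \left(3 + \left(1 + 60\right)\right)} = \frac{21801}{58366 \left(3 + 61\right)} = \frac{21801}{58366 \cdot 64} = \frac{21801}{58366} \cdot \frac{1}{64} = \frac{21801}{3735424}$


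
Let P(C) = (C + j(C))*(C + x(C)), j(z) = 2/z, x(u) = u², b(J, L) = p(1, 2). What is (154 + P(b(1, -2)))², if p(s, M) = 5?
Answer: 99856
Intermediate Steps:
b(J, L) = 5
P(C) = (C + C²)*(C + 2/C) (P(C) = (C + 2/C)*(C + C²) = (C + C²)*(C + 2/C))
(154 + P(b(1, -2)))² = (154 + (2 + 5² + 5³ + 2*5))² = (154 + (2 + 25 + 125 + 10))² = (154 + 162)² = 316² = 99856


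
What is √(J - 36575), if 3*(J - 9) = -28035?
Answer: I*√45911 ≈ 214.27*I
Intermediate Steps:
J = -9336 (J = 9 + (⅓)*(-28035) = 9 - 9345 = -9336)
√(J - 36575) = √(-9336 - 36575) = √(-45911) = I*√45911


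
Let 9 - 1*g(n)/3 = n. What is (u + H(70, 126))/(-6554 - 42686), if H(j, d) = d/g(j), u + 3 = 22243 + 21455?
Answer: -2665353/3003640 ≈ -0.88737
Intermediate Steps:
g(n) = 27 - 3*n
u = 43695 (u = -3 + (22243 + 21455) = -3 + 43698 = 43695)
H(j, d) = d/(27 - 3*j)
(u + H(70, 126))/(-6554 - 42686) = (43695 - 1*126/(-27 + 3*70))/(-6554 - 42686) = (43695 - 1*126/(-27 + 210))/(-49240) = (43695 - 1*126/183)*(-1/49240) = (43695 - 1*126*1/183)*(-1/49240) = (43695 - 42/61)*(-1/49240) = (2665353/61)*(-1/49240) = -2665353/3003640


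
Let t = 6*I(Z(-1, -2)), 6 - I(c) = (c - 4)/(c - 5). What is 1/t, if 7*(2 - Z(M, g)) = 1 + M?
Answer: 1/32 ≈ 0.031250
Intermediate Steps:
Z(M, g) = 13/7 - M/7 (Z(M, g) = 2 - (1 + M)/7 = 2 + (-⅐ - M/7) = 13/7 - M/7)
I(c) = 6 - (-4 + c)/(-5 + c) (I(c) = 6 - (c - 4)/(c - 5) = 6 - (-4 + c)/(-5 + c))
t = 32 (t = 6*((-26 + 5*(13/7 - ⅐*(-1)))/(-5 + (13/7 - ⅐*(-1)))) = 6*((-26 + 5*(13/7 + ⅐))/(-5 + (13/7 + ⅐))) = 6*((-26 + 5*2)/(-5 + 2)) = 6*((-26 + 10)/(-3)) = 6*(-⅓*(-16)) = 6*(16/3) = 32)
1/t = 1/32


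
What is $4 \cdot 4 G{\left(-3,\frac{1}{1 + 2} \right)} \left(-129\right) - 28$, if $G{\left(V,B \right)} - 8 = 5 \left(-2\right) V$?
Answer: $-78460$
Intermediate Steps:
$G{\left(V,B \right)} = 8 - 10 V$ ($G{\left(V,B \right)} = 8 + 5 \left(-2\right) V = 8 - 10 V$)
$4 \cdot 4 G{\left(-3,\frac{1}{1 + 2} \right)} \left(-129\right) - 28 = 4 \cdot 4 \left(8 - -30\right) \left(-129\right) - 28 = 16 \left(8 + 30\right) \left(-129\right) - 28 = 16 \cdot 38 \left(-129\right) - 28 = 608 \left(-129\right) - 28 = -78432 - 28 = -78460$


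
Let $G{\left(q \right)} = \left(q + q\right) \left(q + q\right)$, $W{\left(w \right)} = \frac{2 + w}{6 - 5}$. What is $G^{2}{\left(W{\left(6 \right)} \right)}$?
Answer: $65536$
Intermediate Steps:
$W{\left(w \right)} = 2 + w$ ($W{\left(w \right)} = \frac{2 + w}{1} = \left(2 + w\right) 1 = 2 + w$)
$G{\left(q \right)} = 4 q^{2}$ ($G{\left(q \right)} = 2 q 2 q = 4 q^{2}$)
$G^{2}{\left(W{\left(6 \right)} \right)} = \left(4 \left(2 + 6\right)^{2}\right)^{2} = \left(4 \cdot 8^{2}\right)^{2} = \left(4 \cdot 64\right)^{2} = 256^{2} = 65536$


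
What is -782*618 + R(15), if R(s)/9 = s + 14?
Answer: -483015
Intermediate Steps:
R(s) = 126 + 9*s (R(s) = 9*(s + 14) = 9*(14 + s) = 126 + 9*s)
-782*618 + R(15) = -782*618 + (126 + 9*15) = -483276 + (126 + 135) = -483276 + 261 = -483015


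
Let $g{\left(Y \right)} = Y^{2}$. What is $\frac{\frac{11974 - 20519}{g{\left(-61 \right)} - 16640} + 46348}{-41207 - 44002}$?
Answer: $- \frac{598778357}{1100815071} \approx -0.54394$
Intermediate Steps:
$\frac{\frac{11974 - 20519}{g{\left(-61 \right)} - 16640} + 46348}{-41207 - 44002} = \frac{\frac{11974 - 20519}{\left(-61\right)^{2} - 16640} + 46348}{-41207 - 44002} = \frac{- \frac{8545}{3721 - 16640} + 46348}{-85209} = \left(- \frac{8545}{-12919} + 46348\right) \left(- \frac{1}{85209}\right) = \left(\left(-8545\right) \left(- \frac{1}{12919}\right) + 46348\right) \left(- \frac{1}{85209}\right) = \left(\frac{8545}{12919} + 46348\right) \left(- \frac{1}{85209}\right) = \frac{598778357}{12919} \left(- \frac{1}{85209}\right) = - \frac{598778357}{1100815071}$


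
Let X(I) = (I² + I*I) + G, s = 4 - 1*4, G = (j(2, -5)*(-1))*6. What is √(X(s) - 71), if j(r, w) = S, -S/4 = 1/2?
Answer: I*√59 ≈ 7.6811*I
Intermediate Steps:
S = -2 (S = -4/2 = -4*½ = -2)
j(r, w) = -2
G = 12 (G = -2*(-1)*6 = 2*6 = 12)
s = 0 (s = 4 - 4 = 0)
X(I) = 12 + 2*I² (X(I) = (I² + I*I) + 12 = (I² + I²) + 12 = 2*I² + 12 = 12 + 2*I²)
√(X(s) - 71) = √((12 + 2*0²) - 71) = √((12 + 2*0) - 71) = √((12 + 0) - 71) = √(12 - 71) = √(-59) = I*√59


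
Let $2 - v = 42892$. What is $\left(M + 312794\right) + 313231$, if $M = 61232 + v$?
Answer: $644367$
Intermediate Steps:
$v = -42890$ ($v = 2 - 42892 = -42890$)
$M = 18342$ ($M = 61232 - 42890 = 18342$)
$\left(M + 312794\right) + 313231 = \left(18342 + 312794\right) + 313231 = 331136 + 313231 = 644367$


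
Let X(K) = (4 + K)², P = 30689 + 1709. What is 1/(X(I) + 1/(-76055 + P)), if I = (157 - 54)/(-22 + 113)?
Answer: 361523617/9521103192 ≈ 0.037971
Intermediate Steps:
I = 103/91 ≈ 1.1319
P = 32398
1/(X(I) + 1/(-76055 + P)) = 1/((4 + 103/91)² + 1/(-76055 + 32398)) = 1/((467/91)² + 1/(-43657)) = 1/(218089/8281 - 1/43657) = 1/(9521103192/361523617) = 361523617/9521103192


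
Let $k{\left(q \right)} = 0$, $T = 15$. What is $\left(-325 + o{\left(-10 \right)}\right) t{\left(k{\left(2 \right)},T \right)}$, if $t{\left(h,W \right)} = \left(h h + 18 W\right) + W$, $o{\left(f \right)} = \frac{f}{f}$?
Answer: $-92340$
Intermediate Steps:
$o{\left(f \right)} = 1$
$t{\left(h,W \right)} = h^{2} + 19 W$ ($t{\left(h,W \right)} = \left(h^{2} + 18 W\right) + W = h^{2} + 19 W$)
$\left(-325 + o{\left(-10 \right)}\right) t{\left(k{\left(2 \right)},T \right)} = \left(-325 + 1\right) \left(0^{2} + 19 \cdot 15\right) = - 324 \left(0 + 285\right) = \left(-324\right) 285 = -92340$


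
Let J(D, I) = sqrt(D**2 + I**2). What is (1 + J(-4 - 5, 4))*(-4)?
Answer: -4 - 4*sqrt(97) ≈ -43.395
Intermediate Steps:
(1 + J(-4 - 5, 4))*(-4) = (1 + sqrt((-4 - 5)**2 + 4**2))*(-4) = (1 + sqrt((-9)**2 + 16))*(-4) = (1 + sqrt(81 + 16))*(-4) = (1 + sqrt(97))*(-4) = -4 - 4*sqrt(97)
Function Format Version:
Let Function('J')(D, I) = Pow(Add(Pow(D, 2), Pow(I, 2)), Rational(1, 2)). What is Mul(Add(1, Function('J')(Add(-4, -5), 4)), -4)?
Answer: Add(-4, Mul(-4, Pow(97, Rational(1, 2)))) ≈ -43.395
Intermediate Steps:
Mul(Add(1, Function('J')(Add(-4, -5), 4)), -4) = Mul(Add(1, Pow(Add(Pow(Add(-4, -5), 2), Pow(4, 2)), Rational(1, 2))), -4) = Mul(Add(1, Pow(Add(Pow(-9, 2), 16), Rational(1, 2))), -4) = Mul(Add(1, Pow(Add(81, 16), Rational(1, 2))), -4) = Mul(Add(1, Pow(97, Rational(1, 2))), -4) = Add(-4, Mul(-4, Pow(97, Rational(1, 2))))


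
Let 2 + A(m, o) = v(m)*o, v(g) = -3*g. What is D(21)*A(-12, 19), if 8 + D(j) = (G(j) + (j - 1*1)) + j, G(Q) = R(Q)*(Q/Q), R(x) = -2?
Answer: 21142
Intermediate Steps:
G(Q) = -2 (G(Q) = -2*Q/Q = -2*1 = -2)
A(m, o) = -2 - 3*m*o (A(m, o) = -2 + (-3*m)*o = -2 - 3*m*o)
D(j) = -11 + 2*j (D(j) = -8 + ((-2 + (j - 1*1)) + j) = -8 + ((-2 + (j - 1)) + j) = -8 + ((-2 + (-1 + j)) + j) = -8 + ((-3 + j) + j) = -8 + (-3 + 2*j) = -11 + 2*j)
D(21)*A(-12, 19) = (-11 + 2*21)*(-2 - 3*(-12)*19) = (-11 + 42)*(-2 + 684) = 31*682 = 21142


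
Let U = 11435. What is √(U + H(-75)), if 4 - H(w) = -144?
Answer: 9*√143 ≈ 107.62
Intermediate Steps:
H(w) = 148 (H(w) = 4 - 1*(-144) = 4 + 144 = 148)
√(U + H(-75)) = √(11435 + 148) = √11583 = 9*√143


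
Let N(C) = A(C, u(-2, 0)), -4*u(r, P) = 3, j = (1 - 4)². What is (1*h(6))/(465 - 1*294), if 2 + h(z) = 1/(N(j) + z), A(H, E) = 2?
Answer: -5/456 ≈ -0.010965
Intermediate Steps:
j = 9 (j = (-3)² = 9)
u(r, P) = -¾ (u(r, P) = -¼*3 = -¾)
N(C) = 2
h(z) = -2 + 1/(2 + z)
(1*h(6))/(465 - 1*294) = (1*((-3 - 2*6)/(2 + 6)))/(465 - 1*294) = (1*((-3 - 12)/8))/(465 - 294) = (1*((⅛)*(-15)))/171 = (1*(-15/8))*(1/171) = -15/8*1/171 = -5/456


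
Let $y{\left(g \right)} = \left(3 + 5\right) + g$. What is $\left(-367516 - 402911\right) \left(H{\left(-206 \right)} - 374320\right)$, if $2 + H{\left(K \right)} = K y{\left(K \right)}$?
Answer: $256963599018$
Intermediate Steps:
$y{\left(g \right)} = 8 + g$
$H{\left(K \right)} = -2 + K \left(8 + K\right)$
$\left(-367516 - 402911\right) \left(H{\left(-206 \right)} - 374320\right) = \left(-367516 - 402911\right) \left(\left(-2 - 206 \left(8 - 206\right)\right) - 374320\right) = - 770427 \left(\left(-2 - -40788\right) - 374320\right) = - 770427 \left(\left(-2 + 40788\right) - 374320\right) = - 770427 \left(40786 - 374320\right) = \left(-770427\right) \left(-333534\right) = 256963599018$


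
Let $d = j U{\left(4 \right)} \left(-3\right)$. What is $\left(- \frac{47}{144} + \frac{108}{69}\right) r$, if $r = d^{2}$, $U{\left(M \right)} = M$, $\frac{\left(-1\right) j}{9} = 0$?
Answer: $0$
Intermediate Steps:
$j = 0$ ($j = \left(-9\right) 0 = 0$)
$d = 0$ ($d = 0 \cdot 4 \left(-3\right) = 0 \left(-3\right) = 0$)
$r = 0$ ($r = 0^{2} = 0$)
$\left(- \frac{47}{144} + \frac{108}{69}\right) r = \left(- \frac{47}{144} + \frac{108}{69}\right) 0 = \left(\left(-47\right) \frac{1}{144} + 108 \cdot \frac{1}{69}\right) 0 = \left(- \frac{47}{144} + \frac{36}{23}\right) 0 = \frac{4103}{3312} \cdot 0 = 0$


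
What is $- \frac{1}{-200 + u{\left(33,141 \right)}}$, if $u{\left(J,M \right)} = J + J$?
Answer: $\frac{1}{134} \approx 0.0074627$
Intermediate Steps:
$u{\left(J,M \right)} = 2 J$
$- \frac{1}{-200 + u{\left(33,141 \right)}} = - \frac{1}{-200 + 2 \cdot 33} = - \frac{1}{-200 + 66} = - \frac{1}{-134} = \left(-1\right) \left(- \frac{1}{134}\right) = \frac{1}{134}$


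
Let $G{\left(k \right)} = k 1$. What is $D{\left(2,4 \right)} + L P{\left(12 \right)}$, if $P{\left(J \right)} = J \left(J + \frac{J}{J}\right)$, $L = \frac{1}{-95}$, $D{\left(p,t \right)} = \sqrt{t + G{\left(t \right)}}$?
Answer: $- \frac{156}{95} + 2 \sqrt{2} \approx 1.1863$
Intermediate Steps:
$G{\left(k \right)} = k$
$D{\left(p,t \right)} = \sqrt{2} \sqrt{t}$ ($D{\left(p,t \right)} = \sqrt{t + t} = \sqrt{2 t} = \sqrt{2} \sqrt{t}$)
$L = - \frac{1}{95} \approx -0.010526$
$P{\left(J \right)} = J \left(1 + J\right)$ ($P{\left(J \right)} = J \left(J + 1\right) = J \left(1 + J\right)$)
$D{\left(2,4 \right)} + L P{\left(12 \right)} = \sqrt{2} \sqrt{4} - \frac{12 \left(1 + 12\right)}{95} = \sqrt{2} \cdot 2 - \frac{12 \cdot 13}{95} = 2 \sqrt{2} - \frac{156}{95} = - \frac{156}{95} + 2 \sqrt{2}$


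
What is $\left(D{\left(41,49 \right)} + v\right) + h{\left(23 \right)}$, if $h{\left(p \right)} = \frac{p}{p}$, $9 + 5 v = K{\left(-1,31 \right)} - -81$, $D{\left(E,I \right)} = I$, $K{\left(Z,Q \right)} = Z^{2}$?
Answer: $\frac{323}{5} \approx 64.6$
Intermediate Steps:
$v = \frac{73}{5}$ ($v = - \frac{9}{5} + \frac{\left(-1\right)^{2} - -81}{5} = - \frac{9}{5} + \frac{1 + 81}{5} = - \frac{9}{5} + \frac{1}{5} \cdot 82 = - \frac{9}{5} + \frac{82}{5} = \frac{73}{5} \approx 14.6$)
$h{\left(p \right)} = 1$
$\left(D{\left(41,49 \right)} + v\right) + h{\left(23 \right)} = \left(49 + \frac{73}{5}\right) + 1 = \frac{318}{5} + 1 = \frac{323}{5}$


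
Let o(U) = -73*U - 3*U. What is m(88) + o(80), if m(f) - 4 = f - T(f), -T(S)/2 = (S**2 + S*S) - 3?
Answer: 24982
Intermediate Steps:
T(S) = 6 - 4*S**2 (T(S) = -2*((S**2 + S*S) - 3) = -2*((S**2 + S**2) - 3) = -2*(2*S**2 - 3) = -2*(-3 + 2*S**2) = 6 - 4*S**2)
o(U) = -76*U
m(f) = -2 + f + 4*f**2 (m(f) = 4 + (f - (6 - 4*f**2)) = 4 + (f + (-6 + 4*f**2)) = 4 + (-6 + f + 4*f**2) = -2 + f + 4*f**2)
m(88) + o(80) = (-2 + 88 + 4*88**2) - 76*80 = (-2 + 88 + 4*7744) - 6080 = (-2 + 88 + 30976) - 6080 = 31062 - 6080 = 24982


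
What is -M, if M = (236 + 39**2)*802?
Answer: -1409114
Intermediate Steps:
M = 1409114 (M = (236 + 1521)*802 = 1757*802 = 1409114)
-M = -1*1409114 = -1409114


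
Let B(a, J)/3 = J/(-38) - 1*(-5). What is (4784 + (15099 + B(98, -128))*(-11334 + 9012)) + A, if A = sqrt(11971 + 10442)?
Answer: -667154380/19 + sqrt(22413) ≈ -3.5113e+7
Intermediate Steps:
B(a, J) = 15 - 3*J/38 (B(a, J) = 3*(J/(-38) - 1*(-5)) = 3*(J*(-1/38) + 5) = 3*(-J/38 + 5) = 3*(5 - J/38) = 15 - 3*J/38)
A = sqrt(22413) ≈ 149.71
(4784 + (15099 + B(98, -128))*(-11334 + 9012)) + A = (4784 + (15099 + (15 - 3/38*(-128)))*(-11334 + 9012)) + sqrt(22413) = (4784 + (15099 + (15 + 192/19))*(-2322)) + sqrt(22413) = (4784 + (15099 + 477/19)*(-2322)) + sqrt(22413) = (4784 + (287358/19)*(-2322)) + sqrt(22413) = (4784 - 667245276/19) + sqrt(22413) = -667154380/19 + sqrt(22413)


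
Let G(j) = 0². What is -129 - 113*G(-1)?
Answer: -129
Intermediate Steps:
G(j) = 0
-129 - 113*G(-1) = -129 - 113*0 = -129 + 0 = -129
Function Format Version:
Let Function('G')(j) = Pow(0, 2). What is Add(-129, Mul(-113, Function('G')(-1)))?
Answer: -129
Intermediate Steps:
Function('G')(j) = 0
Add(-129, Mul(-113, Function('G')(-1))) = Add(-129, Mul(-113, 0)) = Add(-129, 0) = -129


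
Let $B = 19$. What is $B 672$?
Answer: $12768$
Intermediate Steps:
$B 672 = 19 \cdot 672 = 12768$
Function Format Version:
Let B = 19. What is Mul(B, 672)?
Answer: 12768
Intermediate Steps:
Mul(B, 672) = Mul(19, 672) = 12768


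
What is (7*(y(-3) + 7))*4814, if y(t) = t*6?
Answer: -370678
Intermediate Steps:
y(t) = 6*t
(7*(y(-3) + 7))*4814 = (7*(6*(-3) + 7))*4814 = (7*(-18 + 7))*4814 = (7*(-11))*4814 = -77*4814 = -370678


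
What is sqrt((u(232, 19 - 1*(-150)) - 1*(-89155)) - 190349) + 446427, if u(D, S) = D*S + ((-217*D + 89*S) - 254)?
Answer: 446427 + I*sqrt(97543) ≈ 4.4643e+5 + 312.32*I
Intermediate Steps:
u(D, S) = -254 - 217*D + 89*S + D*S (u(D, S) = D*S + (-254 - 217*D + 89*S) = -254 - 217*D + 89*S + D*S)
sqrt((u(232, 19 - 1*(-150)) - 1*(-89155)) - 190349) + 446427 = sqrt(((-254 - 217*232 + 89*(19 - 1*(-150)) + 232*(19 - 1*(-150))) - 1*(-89155)) - 190349) + 446427 = sqrt(((-254 - 50344 + 89*(19 + 150) + 232*(19 + 150)) + 89155) - 190349) + 446427 = sqrt(((-254 - 50344 + 89*169 + 232*169) + 89155) - 190349) + 446427 = sqrt(((-254 - 50344 + 15041 + 39208) + 89155) - 190349) + 446427 = sqrt((3651 + 89155) - 190349) + 446427 = sqrt(92806 - 190349) + 446427 = sqrt(-97543) + 446427 = I*sqrt(97543) + 446427 = 446427 + I*sqrt(97543)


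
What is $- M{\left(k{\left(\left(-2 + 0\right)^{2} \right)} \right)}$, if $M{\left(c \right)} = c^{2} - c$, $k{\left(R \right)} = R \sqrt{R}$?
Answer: $-56$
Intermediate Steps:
$k{\left(R \right)} = R^{\frac{3}{2}}$
$- M{\left(k{\left(\left(-2 + 0\right)^{2} \right)} \right)} = - \left(\left(-2 + 0\right)^{2}\right)^{\frac{3}{2}} \left(-1 + \left(\left(-2 + 0\right)^{2}\right)^{\frac{3}{2}}\right) = - \left(\left(-2\right)^{2}\right)^{\frac{3}{2}} \left(-1 + \left(\left(-2\right)^{2}\right)^{\frac{3}{2}}\right) = - 4^{\frac{3}{2}} \left(-1 + 4^{\frac{3}{2}}\right) = - 8 \left(-1 + 8\right) = - 8 \cdot 7 = \left(-1\right) 56 = -56$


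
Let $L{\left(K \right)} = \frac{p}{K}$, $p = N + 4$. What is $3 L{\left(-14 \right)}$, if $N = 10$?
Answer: $-3$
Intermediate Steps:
$p = 14$ ($p = 10 + 4 = 14$)
$L{\left(K \right)} = \frac{14}{K}$
$3 L{\left(-14 \right)} = 3 \frac{14}{-14} = 3 \cdot 14 \left(- \frac{1}{14}\right) = 3 \left(-1\right) = -3$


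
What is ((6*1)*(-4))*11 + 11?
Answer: -253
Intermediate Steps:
((6*1)*(-4))*11 + 11 = (6*(-4))*11 + 11 = -24*11 + 11 = -264 + 11 = -253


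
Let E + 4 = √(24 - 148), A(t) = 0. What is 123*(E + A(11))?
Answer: -492 + 246*I*√31 ≈ -492.0 + 1369.7*I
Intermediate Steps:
E = -4 + 2*I*√31 (E = -4 + √(24 - 148) = -4 + √(-124) = -4 + 2*I*√31 ≈ -4.0 + 11.136*I)
123*(E + A(11)) = 123*((-4 + 2*I*√31) + 0) = 123*(-4 + 2*I*√31) = -492 + 246*I*√31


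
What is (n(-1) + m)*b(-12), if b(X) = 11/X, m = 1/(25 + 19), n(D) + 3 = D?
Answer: 175/48 ≈ 3.6458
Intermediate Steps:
n(D) = -3 + D
m = 1/44 ≈ 0.022727
(n(-1) + m)*b(-12) = ((-3 - 1) + 1/44)*(11/(-12)) = (-4 + 1/44)*(11*(-1/12)) = -175/44*(-11/12) = 175/48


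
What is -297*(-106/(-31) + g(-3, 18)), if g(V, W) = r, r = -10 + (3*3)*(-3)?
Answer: 309177/31 ≈ 9973.5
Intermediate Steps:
r = -37 (r = -10 + 9*(-3) = -10 - 27 = -37)
g(V, W) = -37
-297*(-106/(-31) + g(-3, 18)) = -297*(-106/(-31) - 37) = -297*(-106*(-1/31) - 37) = -297*(106/31 - 37) = -297*(-1041/31) = 309177/31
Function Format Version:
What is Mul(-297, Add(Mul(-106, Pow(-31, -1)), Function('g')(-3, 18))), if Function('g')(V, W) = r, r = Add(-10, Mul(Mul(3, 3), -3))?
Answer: Rational(309177, 31) ≈ 9973.5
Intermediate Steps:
r = -37 (r = Add(-10, Mul(9, -3)) = Add(-10, -27) = -37)
Function('g')(V, W) = -37
Mul(-297, Add(Mul(-106, Pow(-31, -1)), Function('g')(-3, 18))) = Mul(-297, Add(Mul(-106, Pow(-31, -1)), -37)) = Mul(-297, Add(Mul(-106, Rational(-1, 31)), -37)) = Mul(-297, Add(Rational(106, 31), -37)) = Mul(-297, Rational(-1041, 31)) = Rational(309177, 31)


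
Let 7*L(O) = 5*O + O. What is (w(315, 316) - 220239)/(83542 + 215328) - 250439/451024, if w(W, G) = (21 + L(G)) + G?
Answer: -86953810253/67398771440 ≈ -1.2901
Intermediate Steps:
L(O) = 6*O/7 (L(O) = (5*O + O)/7 = (6*O)/7 = 6*O/7)
w(W, G) = 21 + 13*G/7 (w(W, G) = (21 + 6*G/7) + G = 21 + 13*G/7)
(w(315, 316) - 220239)/(83542 + 215328) - 250439/451024 = ((21 + (13/7)*316) - 220239)/(83542 + 215328) - 250439/451024 = ((21 + 4108/7) - 220239)/298870 - 250439/451024 = (4255/7 - 220239)*(1/298870) - 1*35777/64432 = -1537418/7*1/298870 - 35777/64432 = -768709/1046045 - 35777/64432 = -86953810253/67398771440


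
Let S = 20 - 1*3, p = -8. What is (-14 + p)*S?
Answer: -374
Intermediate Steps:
S = 17 (S = 20 - 3 = 17)
(-14 + p)*S = (-14 - 8)*17 = -22*17 = -374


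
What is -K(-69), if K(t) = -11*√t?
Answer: 11*I*√69 ≈ 91.373*I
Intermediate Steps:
-K(-69) = -(-11)*√(-69) = -(-11)*I*√69 = 11*I*√69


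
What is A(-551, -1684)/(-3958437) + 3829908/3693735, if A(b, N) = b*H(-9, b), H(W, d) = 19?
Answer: 1688791027279/1624601921355 ≈ 1.0395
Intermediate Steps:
A(b, N) = 19*b (A(b, N) = b*19 = 19*b)
A(-551, -1684)/(-3958437) + 3829908/3693735 = (19*(-551))/(-3958437) + 3829908/3693735 = -10469*(-1/3958437) + 3829908*(1/3693735) = 10469/3958437 + 1276636/1231245 = 1688791027279/1624601921355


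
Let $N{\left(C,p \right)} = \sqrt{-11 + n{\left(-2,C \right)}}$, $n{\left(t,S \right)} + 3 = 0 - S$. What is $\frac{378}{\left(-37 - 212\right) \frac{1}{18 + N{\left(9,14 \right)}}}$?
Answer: $- \frac{2268}{83} - \frac{126 i \sqrt{23}}{83} \approx -27.325 - 7.2804 i$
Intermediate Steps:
$n{\left(t,S \right)} = -3 - S$ ($n{\left(t,S \right)} = -3 + \left(0 - S\right) = -3 - S$)
$N{\left(C,p \right)} = \sqrt{-14 - C}$ ($N{\left(C,p \right)} = \sqrt{-11 - \left(3 + C\right)} = \sqrt{-14 - C}$)
$\frac{378}{\left(-37 - 212\right) \frac{1}{18 + N{\left(9,14 \right)}}} = \frac{378}{\left(-37 - 212\right) \frac{1}{18 + \sqrt{-14 - 9}}} = \frac{378}{\left(-249\right) \frac{1}{18 + \sqrt{-14 - 9}}} = \frac{378}{\left(-249\right) \frac{1}{18 + \sqrt{-23}}} = \frac{378}{\left(-249\right) \frac{1}{18 + i \sqrt{23}}} = 378 \left(- \frac{6}{83} - \frac{i \sqrt{23}}{249}\right) = - \frac{2268}{83} - \frac{126 i \sqrt{23}}{83}$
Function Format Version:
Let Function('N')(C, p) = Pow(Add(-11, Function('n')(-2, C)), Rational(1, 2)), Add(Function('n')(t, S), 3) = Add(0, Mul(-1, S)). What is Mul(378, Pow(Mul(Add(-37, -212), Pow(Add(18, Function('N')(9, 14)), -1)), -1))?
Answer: Add(Rational(-2268, 83), Mul(Rational(-126, 83), I, Pow(23, Rational(1, 2)))) ≈ Add(-27.325, Mul(-7.2804, I))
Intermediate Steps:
Function('n')(t, S) = Add(-3, Mul(-1, S)) (Function('n')(t, S) = Add(-3, Add(0, Mul(-1, S))) = Add(-3, Mul(-1, S)))
Function('N')(C, p) = Pow(Add(-14, Mul(-1, C)), Rational(1, 2)) (Function('N')(C, p) = Pow(Add(-11, Add(-3, Mul(-1, C))), Rational(1, 2)) = Pow(Add(-14, Mul(-1, C)), Rational(1, 2)))
Mul(378, Pow(Mul(Add(-37, -212), Pow(Add(18, Function('N')(9, 14)), -1)), -1)) = Mul(378, Pow(Mul(Add(-37, -212), Pow(Add(18, Pow(Add(-14, Mul(-1, 9)), Rational(1, 2))), -1)), -1)) = Mul(378, Pow(Mul(-249, Pow(Add(18, Pow(Add(-14, -9), Rational(1, 2))), -1)), -1)) = Mul(378, Pow(Mul(-249, Pow(Add(18, Pow(-23, Rational(1, 2))), -1)), -1)) = Mul(378, Pow(Mul(-249, Pow(Add(18, Mul(I, Pow(23, Rational(1, 2)))), -1)), -1)) = Mul(378, Add(Rational(-6, 83), Mul(Rational(-1, 249), I, Pow(23, Rational(1, 2))))) = Add(Rational(-2268, 83), Mul(Rational(-126, 83), I, Pow(23, Rational(1, 2))))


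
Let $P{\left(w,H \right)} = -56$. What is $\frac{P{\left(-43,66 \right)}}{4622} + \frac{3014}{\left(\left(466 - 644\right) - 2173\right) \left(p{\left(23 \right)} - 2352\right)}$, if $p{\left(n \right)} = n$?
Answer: $- \frac{1068234}{92363737} \approx -0.011566$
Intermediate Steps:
$\frac{P{\left(-43,66 \right)}}{4622} + \frac{3014}{\left(\left(466 - 644\right) - 2173\right) \left(p{\left(23 \right)} - 2352\right)} = - \frac{56}{4622} + \frac{3014}{\left(\left(466 - 644\right) - 2173\right) \left(23 - 2352\right)} = \left(-56\right) \frac{1}{4622} + \frac{3014}{\left(-178 - 2173\right) \left(-2329\right)} = - \frac{28}{2311} + \frac{3014}{\left(-2351\right) \left(-2329\right)} = - \frac{28}{2311} + \frac{3014}{5475479} = - \frac{28}{2311} + 3014 \cdot \frac{1}{5475479} = - \frac{28}{2311} + \frac{22}{39967} = - \frac{1068234}{92363737}$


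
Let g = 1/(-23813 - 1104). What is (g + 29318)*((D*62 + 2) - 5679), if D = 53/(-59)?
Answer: -247081900792545/1470103 ≈ -1.6807e+8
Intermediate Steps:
D = -53/59 (D = 53*(-1/59) = -53/59 ≈ -0.89830)
g = -1/24917 (g = 1/(-24917) = -1/24917 ≈ -4.0133e-5)
(g + 29318)*((D*62 + 2) - 5679) = (-1/24917 + 29318)*((-53/59*62 + 2) - 5679) = 730516605*((-3286/59 + 2) - 5679)/24917 = 730516605*(-3168/59 - 5679)/24917 = (730516605/24917)*(-338229/59) = -247081900792545/1470103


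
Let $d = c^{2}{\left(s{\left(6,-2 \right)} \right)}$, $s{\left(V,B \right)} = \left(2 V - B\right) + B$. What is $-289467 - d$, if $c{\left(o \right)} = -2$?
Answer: $-289471$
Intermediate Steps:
$s{\left(V,B \right)} = 2 V$ ($s{\left(V,B \right)} = \left(- B + 2 V\right) + B = 2 V$)
$d = 4$ ($d = \left(-2\right)^{2} = 4$)
$-289467 - d = -289467 - 4 = -289471$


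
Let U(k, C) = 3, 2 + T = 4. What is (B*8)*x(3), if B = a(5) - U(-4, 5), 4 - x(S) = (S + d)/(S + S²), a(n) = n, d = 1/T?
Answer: 178/3 ≈ 59.333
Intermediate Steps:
T = 2 (T = -2 + 4 = 2)
d = ½ (d = 1/2 = ½ ≈ 0.50000)
x(S) = 4 - (½ + S)/(S + S²) (x(S) = 4 - (S + ½)/(S + S²) = 4 - (½ + S)/(S + S²))
B = 2 (B = 5 - 1*3 = 5 - 3 = 2)
(B*8)*x(3) = (2*8)*((½)*(-1 + 6*3 + 8*3²)/(3*(1 + 3))) = 16*((½)*(⅓)*(-1 + 18 + 8*9)/4) = 16*((½)*(⅓)*(¼)*(-1 + 18 + 72)) = 16*((½)*(⅓)*(¼)*89) = 16*(89/24) = 178/3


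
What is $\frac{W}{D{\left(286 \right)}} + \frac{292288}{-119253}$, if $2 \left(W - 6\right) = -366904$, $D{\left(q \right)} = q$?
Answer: $- \frac{10980040103}{17053179} \approx -643.87$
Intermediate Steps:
$W = -183446$ ($W = 6 + \frac{1}{2} \left(-366904\right) = 6 - 183452 = -183446$)
$\frac{W}{D{\left(286 \right)}} + \frac{292288}{-119253} = - \frac{183446}{286} + \frac{292288}{-119253} = \left(-183446\right) \frac{1}{286} + 292288 \left(- \frac{1}{119253}\right) = - \frac{91723}{143} - \frac{292288}{119253} = - \frac{10980040103}{17053179}$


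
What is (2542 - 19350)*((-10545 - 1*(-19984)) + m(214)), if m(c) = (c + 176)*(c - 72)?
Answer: -1089477752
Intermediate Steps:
m(c) = (-72 + c)*(176 + c) (m(c) = (176 + c)*(-72 + c) = (-72 + c)*(176 + c))
(2542 - 19350)*((-10545 - 1*(-19984)) + m(214)) = (2542 - 19350)*((-10545 - 1*(-19984)) + (-12672 + 214² + 104*214)) = -16808*((-10545 + 19984) + (-12672 + 45796 + 22256)) = -16808*(9439 + 55380) = -16808*64819 = -1089477752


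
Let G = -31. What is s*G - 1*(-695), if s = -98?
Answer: 3733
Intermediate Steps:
s*G - 1*(-695) = -98*(-31) - 1*(-695) = 3038 + 695 = 3733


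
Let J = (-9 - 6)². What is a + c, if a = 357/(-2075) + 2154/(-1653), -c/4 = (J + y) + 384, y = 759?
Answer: -6257960957/1143325 ≈ -5473.5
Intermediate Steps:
J = 225 (J = (-15)² = 225)
c = -5472 (c = -4*((225 + 759) + 384) = -4*(984 + 384) = -4*1368 = -5472)
a = -1686557/1143325 (a = 357*(-1/2075) + 2154*(-1/1653) = -357/2075 - 718/551 = -1686557/1143325 ≈ -1.4751)
a + c = -1686557/1143325 - 5472 = -6257960957/1143325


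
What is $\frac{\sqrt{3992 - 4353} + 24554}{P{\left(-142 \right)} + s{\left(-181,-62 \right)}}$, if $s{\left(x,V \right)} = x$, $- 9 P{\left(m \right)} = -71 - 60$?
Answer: $- \frac{110493}{749} - \frac{171 i}{1498} \approx -147.52 - 0.11415 i$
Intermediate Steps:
$P{\left(m \right)} = \frac{131}{9}$ ($P{\left(m \right)} = - \frac{-71 - 60}{9} = \left(- \frac{1}{9}\right) \left(-131\right) = \frac{131}{9}$)
$\frac{\sqrt{3992 - 4353} + 24554}{P{\left(-142 \right)} + s{\left(-181,-62 \right)}} = \frac{\sqrt{3992 - 4353} + 24554}{\frac{131}{9} - 181} = \frac{\sqrt{-361} + 24554}{- \frac{1498}{9}} = \left(19 i + 24554\right) \left(- \frac{9}{1498}\right) = \left(24554 + 19 i\right) \left(- \frac{9}{1498}\right) = - \frac{110493}{749} - \frac{171 i}{1498}$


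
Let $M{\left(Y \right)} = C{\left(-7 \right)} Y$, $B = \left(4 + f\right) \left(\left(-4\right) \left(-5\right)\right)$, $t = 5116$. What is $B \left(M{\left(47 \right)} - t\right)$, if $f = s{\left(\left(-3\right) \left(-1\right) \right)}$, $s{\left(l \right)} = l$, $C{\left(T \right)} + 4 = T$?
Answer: $-788620$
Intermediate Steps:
$C{\left(T \right)} = -4 + T$
$f = 3$ ($f = \left(-3\right) \left(-1\right) = 3$)
$B = 140$ ($B = \left(4 + 3\right) \left(\left(-4\right) \left(-5\right)\right) = 7 \cdot 20 = 140$)
$M{\left(Y \right)} = - 11 Y$ ($M{\left(Y \right)} = \left(-4 - 7\right) Y = - 11 Y$)
$B \left(M{\left(47 \right)} - t\right) = 140 \left(\left(-11\right) 47 - 5116\right) = 140 \left(-517 - 5116\right) = 140 \left(-5633\right) = -788620$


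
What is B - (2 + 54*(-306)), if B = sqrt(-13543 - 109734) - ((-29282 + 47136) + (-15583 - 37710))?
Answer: 51961 + I*sqrt(123277) ≈ 51961.0 + 351.11*I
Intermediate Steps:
B = 35439 + I*sqrt(123277) (B = sqrt(-123277) - (17854 - 53293) = I*sqrt(123277) - 1*(-35439) = I*sqrt(123277) + 35439 = 35439 + I*sqrt(123277) ≈ 35439.0 + 351.11*I)
B - (2 + 54*(-306)) = (35439 + I*sqrt(123277)) - (2 + 54*(-306)) = (35439 + I*sqrt(123277)) - (2 - 16524) = (35439 + I*sqrt(123277)) - 1*(-16522) = (35439 + I*sqrt(123277)) + 16522 = 51961 + I*sqrt(123277)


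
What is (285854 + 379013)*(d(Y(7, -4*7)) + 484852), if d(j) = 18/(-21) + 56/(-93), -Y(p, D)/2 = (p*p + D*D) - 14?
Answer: 29979584573662/93 ≈ 3.2236e+11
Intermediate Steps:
Y(p, D) = 28 - 2*D² - 2*p² (Y(p, D) = -2*((p*p + D*D) - 14) = -2*((p² + D²) - 14) = -2*((D² + p²) - 14) = -2*(-14 + D² + p²) = 28 - 2*D² - 2*p²)
d(j) = -950/651 (d(j) = 18*(-1/21) + 56*(-1/93) = -6/7 - 56/93 = -950/651)
(285854 + 379013)*(d(Y(7, -4*7)) + 484852) = (285854 + 379013)*(-950/651 + 484852) = 664867*(315637702/651) = 29979584573662/93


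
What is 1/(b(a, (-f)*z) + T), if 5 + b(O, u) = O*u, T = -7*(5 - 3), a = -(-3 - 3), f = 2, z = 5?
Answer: -1/79 ≈ -0.012658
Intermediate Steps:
a = 6 (a = -1*(-6) = 6)
T = -14 (T = -7*2 = -14)
b(O, u) = -5 + O*u
1/(b(a, (-f)*z) + T) = 1/((-5 + 6*(-1*2*5)) - 14) = 1/((-5 + 6*(-2*5)) - 14) = 1/((-5 + 6*(-10)) - 14) = 1/((-5 - 60) - 14) = 1/(-65 - 14) = 1/(-79) = -1/79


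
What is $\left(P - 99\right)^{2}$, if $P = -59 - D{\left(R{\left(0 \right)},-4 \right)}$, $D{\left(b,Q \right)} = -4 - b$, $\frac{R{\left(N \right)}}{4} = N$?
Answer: $23716$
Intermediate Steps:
$R{\left(N \right)} = 4 N$
$P = -55$ ($P = -59 - \left(-4 - 4 \cdot 0\right) = -59 - \left(-4 - 0\right) = -59 - \left(-4 + 0\right) = -59 - -4 = -59 + 4 = -55$)
$\left(P - 99\right)^{2} = \left(-55 - 99\right)^{2} = \left(-154\right)^{2} = 23716$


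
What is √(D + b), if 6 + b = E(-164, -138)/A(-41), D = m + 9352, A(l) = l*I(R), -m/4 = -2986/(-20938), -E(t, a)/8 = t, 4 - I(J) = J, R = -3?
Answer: √138958799518/3857 ≈ 96.648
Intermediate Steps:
I(J) = 4 - J
E(t, a) = -8*t
m = -5972/10469 (m = -(-11944)/(-20938) = -(-11944)*(-1)/20938 = -4*1493/10469 = -5972/10469 ≈ -0.57045)
A(l) = 7*l (A(l) = l*(4 - 1*(-3)) = l*(4 + 3) = l*7 = 7*l)
D = 97900116/10469 (D = -5972/10469 + 9352 = 97900116/10469 ≈ 9351.4)
b = -74/7 (b = -6 + (-8*(-164))/((7*(-41))) = -6 + 1312/(-287) = -6 + 1312*(-1/287) = -6 - 32/7 = -74/7 ≈ -10.571)
√(D + b) = √(97900116/10469 - 74/7) = √(684526106/73283) = √138958799518/3857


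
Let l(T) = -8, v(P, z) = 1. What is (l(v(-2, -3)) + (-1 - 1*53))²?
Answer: 3844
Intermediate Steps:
(l(v(-2, -3)) + (-1 - 1*53))² = (-8 + (-1 - 1*53))² = (-8 + (-1 - 53))² = (-8 - 54)² = (-62)² = 3844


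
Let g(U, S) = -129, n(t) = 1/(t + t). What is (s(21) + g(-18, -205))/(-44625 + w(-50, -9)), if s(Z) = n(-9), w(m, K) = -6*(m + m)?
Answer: 2323/792450 ≈ 0.0029314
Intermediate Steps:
n(t) = 1/(2*t)
w(m, K) = -12*m
s(Z) = -1/18 (s(Z) = (½)/(-9) = (½)*(-⅑) = -1/18)
(s(21) + g(-18, -205))/(-44625 + w(-50, -9)) = (-1/18 - 129)/(-44625 - 12*(-50)) = -2323/(18*(-44625 + 600)) = -2323/18/(-44025) = -2323/18*(-1/44025) = 2323/792450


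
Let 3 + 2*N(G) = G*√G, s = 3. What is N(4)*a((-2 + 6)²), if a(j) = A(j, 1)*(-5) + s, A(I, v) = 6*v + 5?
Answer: -130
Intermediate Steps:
N(G) = -3/2 + G^(3/2)/2 (N(G) = -3/2 + (G*√G)/2 = -3/2 + G^(3/2)/2)
A(I, v) = 5 + 6*v
a(j) = -52 (a(j) = (5 + 6*1)*(-5) + 3 = (5 + 6)*(-5) + 3 = 11*(-5) + 3 = -55 + 3 = -52)
N(4)*a((-2 + 6)²) = (-3/2 + 4^(3/2)/2)*(-52) = (-3/2 + (½)*8)*(-52) = (-3/2 + 4)*(-52) = (5/2)*(-52) = -130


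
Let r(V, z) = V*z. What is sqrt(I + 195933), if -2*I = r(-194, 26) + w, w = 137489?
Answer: sqrt(518842)/2 ≈ 360.15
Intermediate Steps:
I = -132445/2 (I = -(-194*26 + 137489)/2 = -(-5044 + 137489)/2 = -1/2*132445 = -132445/2 ≈ -66223.)
sqrt(I + 195933) = sqrt(-132445/2 + 195933) = sqrt(259421/2) = sqrt(518842)/2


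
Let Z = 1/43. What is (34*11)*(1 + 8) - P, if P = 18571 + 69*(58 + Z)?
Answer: -825970/43 ≈ -19209.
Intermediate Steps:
Z = 1/43 ≈ 0.023256
P = 970708/43 (P = 18571 + 69*(58 + 1/43) = 18571 + 69*(2495/43) = 18571 + 172155/43 = 970708/43 ≈ 22575.)
(34*11)*(1 + 8) - P = (34*11)*(1 + 8) - 1*970708/43 = 374*9 - 970708/43 = 3366 - 970708/43 = -825970/43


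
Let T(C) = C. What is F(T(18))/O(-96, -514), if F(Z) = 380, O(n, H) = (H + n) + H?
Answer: -95/281 ≈ -0.33808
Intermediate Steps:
O(n, H) = n + 2*H
F(T(18))/O(-96, -514) = 380/(-96 + 2*(-514)) = 380/(-96 - 1028) = 380/(-1124) = 380*(-1/1124) = -95/281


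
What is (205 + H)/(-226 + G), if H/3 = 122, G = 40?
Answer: -571/186 ≈ -3.0699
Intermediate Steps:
H = 366 (H = 3*122 = 366)
(205 + H)/(-226 + G) = (205 + 366)/(-226 + 40) = 571/(-186) = 571*(-1/186) = -571/186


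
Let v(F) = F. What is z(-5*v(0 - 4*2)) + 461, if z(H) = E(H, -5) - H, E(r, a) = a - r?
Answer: 376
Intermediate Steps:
z(H) = -5 - 2*H (z(H) = (-5 - H) - H = -5 - 2*H)
z(-5*v(0 - 4*2)) + 461 = (-5 - (-10)*(0 - 4*2)) + 461 = (-5 - (-10)*(0 - 8)) + 461 = (-5 - (-10)*(-8)) + 461 = (-5 - 2*40) + 461 = (-5 - 80) + 461 = -85 + 461 = 376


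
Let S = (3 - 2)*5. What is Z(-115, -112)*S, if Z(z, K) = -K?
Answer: 560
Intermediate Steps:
S = 5 (S = 1*5 = 5)
Z(-115, -112)*S = -1*(-112)*5 = 112*5 = 560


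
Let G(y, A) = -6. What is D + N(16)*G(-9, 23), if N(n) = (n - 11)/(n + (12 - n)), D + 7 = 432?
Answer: 845/2 ≈ 422.50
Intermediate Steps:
D = 425 (D = -7 + 432 = 425)
N(n) = -11/12 + n/12 (N(n) = (-11 + n)/12 = (-11 + n)*(1/12) = -11/12 + n/12)
D + N(16)*G(-9, 23) = 425 + (-11/12 + (1/12)*16)*(-6) = 425 + (-11/12 + 4/3)*(-6) = 425 + (5/12)*(-6) = 425 - 5/2 = 845/2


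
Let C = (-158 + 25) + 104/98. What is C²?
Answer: 41796225/2401 ≈ 17408.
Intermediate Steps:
C = -6465/49 (C = -133 + 104*(1/98) = -133 + 52/49 = -6465/49 ≈ -131.94)
C² = (-6465/49)² = 41796225/2401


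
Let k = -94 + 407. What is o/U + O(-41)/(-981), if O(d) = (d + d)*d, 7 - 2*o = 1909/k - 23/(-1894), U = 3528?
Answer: -1562507537095/455941771488 ≈ -3.4270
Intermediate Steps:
k = 313
o = 526909/1185644 (o = 7/2 - (1909/313 - 23/(-1894))/2 = 7/2 - (1909*(1/313) - 23*(-1/1894))/2 = 7/2 - (1909/313 + 23/1894)/2 = 7/2 - ½*3622845/592822 = 7/2 - 3622845/1185644 = 526909/1185644 ≈ 0.44441)
O(d) = 2*d² (O(d) = (2*d)*d = 2*d²)
o/U + O(-41)/(-981) = (526909/1185644)/3528 + (2*(-41)²)/(-981) = (526909/1185644)*(1/3528) + (2*1681)*(-1/981) = 526909/4182952032 + 3362*(-1/981) = 526909/4182952032 - 3362/981 = -1562507537095/455941771488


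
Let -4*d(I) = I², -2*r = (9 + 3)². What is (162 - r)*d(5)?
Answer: -2925/2 ≈ -1462.5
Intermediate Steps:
r = -72 (r = -(9 + 3)²/2 = -½*12² = -½*144 = -72)
d(I) = -I²/4
(162 - r)*d(5) = (162 - 1*(-72))*(-¼*5²) = (162 + 72)*(-¼*25) = 234*(-25/4) = -2925/2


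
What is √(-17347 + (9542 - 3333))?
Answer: I*√11138 ≈ 105.54*I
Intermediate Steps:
√(-17347 + (9542 - 3333)) = √(-17347 + 6209) = √(-11138) = I*√11138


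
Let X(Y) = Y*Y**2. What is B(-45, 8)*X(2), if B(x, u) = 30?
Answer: 240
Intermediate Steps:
X(Y) = Y**3
B(-45, 8)*X(2) = 30*2**3 = 30*8 = 240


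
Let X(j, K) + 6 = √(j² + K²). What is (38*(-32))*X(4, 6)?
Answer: 7296 - 2432*√13 ≈ -1472.7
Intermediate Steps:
X(j, K) = -6 + √(K² + j²) (X(j, K) = -6 + √(j² + K²) = -6 + √(K² + j²))
(38*(-32))*X(4, 6) = (38*(-32))*(-6 + √(6² + 4²)) = -1216*(-6 + √(36 + 16)) = -1216*(-6 + √52) = -1216*(-6 + 2*√13) = 7296 - 2432*√13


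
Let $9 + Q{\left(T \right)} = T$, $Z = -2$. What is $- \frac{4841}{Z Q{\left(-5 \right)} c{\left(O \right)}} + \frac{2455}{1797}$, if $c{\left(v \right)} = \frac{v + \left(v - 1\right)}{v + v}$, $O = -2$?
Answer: $- \frac{8613352}{62895} \approx -136.95$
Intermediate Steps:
$Q{\left(T \right)} = -9 + T$
$c{\left(v \right)} = \frac{-1 + 2 v}{2 v}$ ($c{\left(v \right)} = \frac{v + \left(-1 + v\right)}{2 v} = \left(-1 + 2 v\right) \frac{1}{2 v} = \frac{-1 + 2 v}{2 v}$)
$- \frac{4841}{Z Q{\left(-5 \right)} c{\left(O \right)}} + \frac{2455}{1797} = - \frac{4841}{- 2 \left(-9 - 5\right) \frac{- \frac{1}{2} - 2}{-2}} + \frac{2455}{1797} = - \frac{4841}{\left(-2\right) \left(-14\right) \left(\left(- \frac{1}{2}\right) \left(- \frac{5}{2}\right)\right)} + 2455 \cdot \frac{1}{1797} = - \frac{4841}{28 \cdot \frac{5}{4}} + \frac{2455}{1797} = - \frac{4841}{35} + \frac{2455}{1797} = - \frac{8613352}{62895}$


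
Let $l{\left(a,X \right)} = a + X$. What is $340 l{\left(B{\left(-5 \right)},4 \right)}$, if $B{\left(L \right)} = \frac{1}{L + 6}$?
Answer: $1700$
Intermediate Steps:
$B{\left(L \right)} = \frac{1}{6 + L}$
$l{\left(a,X \right)} = X + a$
$340 l{\left(B{\left(-5 \right)},4 \right)} = 340 \left(4 + \frac{1}{6 - 5}\right) = 340 \left(4 + 1^{-1}\right) = 340 \left(4 + 1\right) = 340 \cdot 5 = 1700$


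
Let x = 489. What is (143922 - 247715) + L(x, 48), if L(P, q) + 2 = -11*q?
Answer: -104323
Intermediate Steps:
L(P, q) = -2 - 11*q
(143922 - 247715) + L(x, 48) = (143922 - 247715) + (-2 - 11*48) = -103793 + (-2 - 528) = -103793 - 530 = -104323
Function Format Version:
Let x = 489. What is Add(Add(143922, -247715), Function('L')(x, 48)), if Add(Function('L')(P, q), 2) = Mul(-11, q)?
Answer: -104323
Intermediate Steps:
Function('L')(P, q) = Add(-2, Mul(-11, q))
Add(Add(143922, -247715), Function('L')(x, 48)) = Add(Add(143922, -247715), Add(-2, Mul(-11, 48))) = Add(-103793, Add(-2, -528)) = Add(-103793, -530) = -104323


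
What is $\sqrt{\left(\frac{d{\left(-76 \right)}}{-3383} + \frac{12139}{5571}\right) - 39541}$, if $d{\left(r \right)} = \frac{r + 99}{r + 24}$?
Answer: $\frac{i \sqrt{1054868230841447236019}}{163338006} \approx 198.84 i$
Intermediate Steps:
$d{\left(r \right)} = \frac{99 + r}{24 + r}$
$\sqrt{\left(\frac{d{\left(-76 \right)}}{-3383} + \frac{12139}{5571}\right) - 39541} = \sqrt{\left(\frac{\frac{1}{24 - 76} \left(99 - 76\right)}{-3383} + \frac{12139}{5571}\right) - 39541} = \sqrt{\left(\frac{1}{-52} \cdot 23 \left(- \frac{1}{3383}\right) + 12139 \cdot \frac{1}{5571}\right) - 39541} = \sqrt{\left(\left(- \frac{1}{52}\right) 23 \left(- \frac{1}{3383}\right) + \frac{12139}{5571}\right) - 39541} = \sqrt{\left(\left(- \frac{23}{52}\right) \left(- \frac{1}{3383}\right) + \frac{12139}{5571}\right) - 39541} = \sqrt{\left(\frac{23}{175916} + \frac{12139}{5571}\right) - 39541} = \sqrt{\frac{2135572457}{980028036} - 39541} = \sqrt{- \frac{38749152999019}{980028036}} = \frac{i \sqrt{1054868230841447236019}}{163338006}$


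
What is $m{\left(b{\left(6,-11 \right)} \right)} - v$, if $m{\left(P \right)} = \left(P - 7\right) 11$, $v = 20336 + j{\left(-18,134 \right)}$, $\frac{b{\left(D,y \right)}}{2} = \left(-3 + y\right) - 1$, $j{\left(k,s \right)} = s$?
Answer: $-20877$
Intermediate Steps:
$b{\left(D,y \right)} = -8 + 2 y$ ($b{\left(D,y \right)} = 2 \left(\left(-3 + y\right) - 1\right) = 2 \left(-4 + y\right) = -8 + 2 y$)
$v = 20470$ ($v = 20336 + 134 = 20470$)
$m{\left(P \right)} = -77 + 11 P$ ($m{\left(P \right)} = \left(-7 + P\right) 11 = -77 + 11 P$)
$m{\left(b{\left(6,-11 \right)} \right)} - v = \left(-77 + 11 \left(-8 + 2 \left(-11\right)\right)\right) - 20470 = \left(-77 + 11 \left(-8 - 22\right)\right) - 20470 = \left(-77 + 11 \left(-30\right)\right) - 20470 = \left(-77 - 330\right) - 20470 = -407 - 20470 = -20877$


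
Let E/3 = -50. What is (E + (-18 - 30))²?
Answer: 39204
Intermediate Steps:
E = -150 (E = 3*(-50) = -150)
(E + (-18 - 30))² = (-150 + (-18 - 30))² = (-150 - 48)² = (-198)² = 39204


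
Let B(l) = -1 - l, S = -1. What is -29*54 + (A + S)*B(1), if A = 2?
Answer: -1568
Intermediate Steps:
-29*54 + (A + S)*B(1) = -29*54 + (2 - 1)*(-1 - 1*1) = -1566 + 1*(-1 - 1) = -1566 + 1*(-2) = -1566 - 2 = -1568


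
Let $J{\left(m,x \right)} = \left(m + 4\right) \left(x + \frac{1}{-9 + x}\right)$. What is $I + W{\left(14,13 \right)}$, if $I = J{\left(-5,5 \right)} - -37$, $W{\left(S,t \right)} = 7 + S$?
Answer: $\frac{213}{4} \approx 53.25$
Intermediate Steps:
$J{\left(m,x \right)} = \left(4 + m\right) \left(x + \frac{1}{-9 + x}\right)$
$I = \frac{129}{4}$ ($I = \frac{4 - 5 - 180 + 4 \cdot 5^{2} - 5 \cdot 5^{2} - \left(-45\right) 5}{-9 + 5} - -37 = \frac{4 - 5 - 180 + 4 \cdot 25 - 125 + 225}{-4} + 37 = - \frac{4 - 5 - 180 + 100 - 125 + 225}{4} + 37 = \left(- \frac{1}{4}\right) 19 + 37 = - \frac{19}{4} + 37 = \frac{129}{4} \approx 32.25$)
$I + W{\left(14,13 \right)} = \frac{129}{4} + \left(7 + 14\right) = \frac{129}{4} + 21 = \frac{213}{4}$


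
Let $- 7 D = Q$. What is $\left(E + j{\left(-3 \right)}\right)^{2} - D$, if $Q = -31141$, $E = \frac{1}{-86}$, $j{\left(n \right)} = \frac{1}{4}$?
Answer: $- \frac{921263577}{207088} \approx -4448.7$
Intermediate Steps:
$j{\left(n \right)} = \frac{1}{4}$
$E = - \frac{1}{86} \approx -0.011628$
$D = \frac{31141}{7}$ ($D = \left(- \frac{1}{7}\right) \left(-31141\right) = \frac{31141}{7} \approx 4448.7$)
$\left(E + j{\left(-3 \right)}\right)^{2} - D = \left(- \frac{1}{86} + \frac{1}{4}\right)^{2} - \frac{31141}{7} = \left(\frac{41}{172}\right)^{2} - \frac{31141}{7} = \frac{1681}{29584} - \frac{31141}{7} = - \frac{921263577}{207088}$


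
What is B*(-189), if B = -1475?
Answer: 278775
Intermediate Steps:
B*(-189) = -1475*(-189) = 278775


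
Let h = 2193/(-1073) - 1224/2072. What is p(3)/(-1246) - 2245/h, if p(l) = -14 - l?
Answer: 10505315683/12327924 ≈ 852.16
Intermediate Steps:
h = -19788/7511 (h = 2193*(-1/1073) - 1224*1/2072 = -2193/1073 - 153/259 = -19788/7511 ≈ -2.6345)
p(3)/(-1246) - 2245/h = (-14 - 1*3)/(-1246) - 2245/(-19788/7511) = (-14 - 3)*(-1/1246) - 2245*(-7511/19788) = -17*(-1/1246) + 16862195/19788 = 17/1246 + 16862195/19788 = 10505315683/12327924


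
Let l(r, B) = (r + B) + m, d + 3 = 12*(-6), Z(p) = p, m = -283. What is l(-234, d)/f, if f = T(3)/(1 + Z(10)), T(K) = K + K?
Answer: -3256/3 ≈ -1085.3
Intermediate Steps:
T(K) = 2*K
d = -75 (d = -3 + 12*(-6) = -3 - 72 = -75)
l(r, B) = -283 + B + r (l(r, B) = (r + B) - 283 = (B + r) - 283 = -283 + B + r)
f = 6/11 (f = (2*3)/(1 + 10) = 6/11 ≈ 0.54545)
l(-234, d)/f = (-283 - 75 - 234)/(6/11) = -592*11/6 = -3256/3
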